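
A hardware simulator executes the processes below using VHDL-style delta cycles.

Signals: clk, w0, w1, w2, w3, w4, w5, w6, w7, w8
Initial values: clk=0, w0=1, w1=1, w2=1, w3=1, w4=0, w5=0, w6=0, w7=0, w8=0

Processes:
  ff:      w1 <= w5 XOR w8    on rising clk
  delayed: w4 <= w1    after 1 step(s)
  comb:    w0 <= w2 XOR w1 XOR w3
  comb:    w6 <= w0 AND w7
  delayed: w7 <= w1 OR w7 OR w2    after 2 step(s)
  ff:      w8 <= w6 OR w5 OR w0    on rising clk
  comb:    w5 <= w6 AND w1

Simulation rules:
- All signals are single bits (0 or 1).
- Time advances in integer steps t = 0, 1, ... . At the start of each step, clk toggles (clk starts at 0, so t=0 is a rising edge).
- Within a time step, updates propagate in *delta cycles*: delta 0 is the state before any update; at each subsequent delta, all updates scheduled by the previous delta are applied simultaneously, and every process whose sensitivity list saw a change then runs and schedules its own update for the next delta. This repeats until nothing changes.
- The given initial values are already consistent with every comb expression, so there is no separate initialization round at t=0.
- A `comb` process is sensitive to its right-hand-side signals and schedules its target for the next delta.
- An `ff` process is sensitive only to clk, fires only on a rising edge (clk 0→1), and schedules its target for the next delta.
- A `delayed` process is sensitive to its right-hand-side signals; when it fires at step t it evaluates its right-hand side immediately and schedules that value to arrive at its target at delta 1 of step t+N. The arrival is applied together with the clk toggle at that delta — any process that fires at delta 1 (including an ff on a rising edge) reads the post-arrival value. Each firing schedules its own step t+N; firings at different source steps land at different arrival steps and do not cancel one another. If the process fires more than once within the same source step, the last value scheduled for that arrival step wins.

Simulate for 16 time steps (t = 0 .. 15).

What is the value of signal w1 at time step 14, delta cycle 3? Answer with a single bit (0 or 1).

1

t0.Δ0 w8=0 w1=1 w5=0 w6=0 w4=0 w7=0 w0=1 w2=1 clk=0 w3=1
t0.Δ1 w8=0 w1=1 w5=0 w6=0 w4=0 w7=0 w0=1 w2=1 clk=1 w3=1
t0.Δ2 w8=1 w1=0 w5=0 w6=0 w4=0 w7=0 w0=1 w2=1 clk=1 w3=1
t0.Δ3 w8=1 w1=0 w5=0 w6=0 w4=0 w7=0 w0=0 w2=1 clk=1 w3=1
t1.Δ0 w8=1 w1=0 w5=0 w6=0 w4=0 w7=0 w0=0 w2=1 clk=1 w3=1
t1.Δ1 w8=1 w1=0 w5=0 w6=0 w4=0 w7=0 w0=0 w2=1 clk=0 w3=1
t2.Δ0 w8=1 w1=0 w5=0 w6=0 w4=0 w7=0 w0=0 w2=1 clk=0 w3=1
t2.Δ1 w8=1 w1=0 w5=0 w6=0 w4=0 w7=1 w0=0 w2=1 clk=1 w3=1
t2.Δ2 w8=0 w1=1 w5=0 w6=0 w4=0 w7=1 w0=0 w2=1 clk=1 w3=1
t2.Δ3 w8=0 w1=1 w5=0 w6=0 w4=0 w7=1 w0=1 w2=1 clk=1 w3=1
t2.Δ4 w8=0 w1=1 w5=0 w6=1 w4=0 w7=1 w0=1 w2=1 clk=1 w3=1
t2.Δ5 w8=0 w1=1 w5=1 w6=1 w4=0 w7=1 w0=1 w2=1 clk=1 w3=1
t3.Δ0 w8=0 w1=1 w5=1 w6=1 w4=0 w7=1 w0=1 w2=1 clk=1 w3=1
t3.Δ1 w8=0 w1=1 w5=1 w6=1 w4=1 w7=1 w0=1 w2=1 clk=0 w3=1
t4.Δ0 w8=0 w1=1 w5=1 w6=1 w4=1 w7=1 w0=1 w2=1 clk=0 w3=1
t4.Δ1 w8=0 w1=1 w5=1 w6=1 w4=1 w7=1 w0=1 w2=1 clk=1 w3=1
t4.Δ2 w8=1 w1=1 w5=1 w6=1 w4=1 w7=1 w0=1 w2=1 clk=1 w3=1
t5.Δ0 w8=1 w1=1 w5=1 w6=1 w4=1 w7=1 w0=1 w2=1 clk=1 w3=1
t5.Δ1 w8=1 w1=1 w5=1 w6=1 w4=1 w7=1 w0=1 w2=1 clk=0 w3=1
t6.Δ0 w8=1 w1=1 w5=1 w6=1 w4=1 w7=1 w0=1 w2=1 clk=0 w3=1
t6.Δ1 w8=1 w1=1 w5=1 w6=1 w4=1 w7=1 w0=1 w2=1 clk=1 w3=1
t6.Δ2 w8=1 w1=0 w5=1 w6=1 w4=1 w7=1 w0=1 w2=1 clk=1 w3=1
t6.Δ3 w8=1 w1=0 w5=0 w6=1 w4=1 w7=1 w0=0 w2=1 clk=1 w3=1
t6.Δ4 w8=1 w1=0 w5=0 w6=0 w4=1 w7=1 w0=0 w2=1 clk=1 w3=1
t7.Δ0 w8=1 w1=0 w5=0 w6=0 w4=1 w7=1 w0=0 w2=1 clk=1 w3=1
t7.Δ1 w8=1 w1=0 w5=0 w6=0 w4=0 w7=1 w0=0 w2=1 clk=0 w3=1
t8.Δ0 w8=1 w1=0 w5=0 w6=0 w4=0 w7=1 w0=0 w2=1 clk=0 w3=1
t8.Δ1 w8=1 w1=0 w5=0 w6=0 w4=0 w7=1 w0=0 w2=1 clk=1 w3=1
t8.Δ2 w8=0 w1=1 w5=0 w6=0 w4=0 w7=1 w0=0 w2=1 clk=1 w3=1
t8.Δ3 w8=0 w1=1 w5=0 w6=0 w4=0 w7=1 w0=1 w2=1 clk=1 w3=1
t8.Δ4 w8=0 w1=1 w5=0 w6=1 w4=0 w7=1 w0=1 w2=1 clk=1 w3=1
t8.Δ5 w8=0 w1=1 w5=1 w6=1 w4=0 w7=1 w0=1 w2=1 clk=1 w3=1
t9.Δ0 w8=0 w1=1 w5=1 w6=1 w4=0 w7=1 w0=1 w2=1 clk=1 w3=1
t9.Δ1 w8=0 w1=1 w5=1 w6=1 w4=1 w7=1 w0=1 w2=1 clk=0 w3=1
t10.Δ0 w8=0 w1=1 w5=1 w6=1 w4=1 w7=1 w0=1 w2=1 clk=0 w3=1
t10.Δ1 w8=0 w1=1 w5=1 w6=1 w4=1 w7=1 w0=1 w2=1 clk=1 w3=1
t10.Δ2 w8=1 w1=1 w5=1 w6=1 w4=1 w7=1 w0=1 w2=1 clk=1 w3=1
t11.Δ0 w8=1 w1=1 w5=1 w6=1 w4=1 w7=1 w0=1 w2=1 clk=1 w3=1
t11.Δ1 w8=1 w1=1 w5=1 w6=1 w4=1 w7=1 w0=1 w2=1 clk=0 w3=1
t12.Δ0 w8=1 w1=1 w5=1 w6=1 w4=1 w7=1 w0=1 w2=1 clk=0 w3=1
t12.Δ1 w8=1 w1=1 w5=1 w6=1 w4=1 w7=1 w0=1 w2=1 clk=1 w3=1
t12.Δ2 w8=1 w1=0 w5=1 w6=1 w4=1 w7=1 w0=1 w2=1 clk=1 w3=1
t12.Δ3 w8=1 w1=0 w5=0 w6=1 w4=1 w7=1 w0=0 w2=1 clk=1 w3=1
t12.Δ4 w8=1 w1=0 w5=0 w6=0 w4=1 w7=1 w0=0 w2=1 clk=1 w3=1
t13.Δ0 w8=1 w1=0 w5=0 w6=0 w4=1 w7=1 w0=0 w2=1 clk=1 w3=1
t13.Δ1 w8=1 w1=0 w5=0 w6=0 w4=0 w7=1 w0=0 w2=1 clk=0 w3=1
t14.Δ0 w8=1 w1=0 w5=0 w6=0 w4=0 w7=1 w0=0 w2=1 clk=0 w3=1
t14.Δ1 w8=1 w1=0 w5=0 w6=0 w4=0 w7=1 w0=0 w2=1 clk=1 w3=1
t14.Δ2 w8=0 w1=1 w5=0 w6=0 w4=0 w7=1 w0=0 w2=1 clk=1 w3=1
t14.Δ3 w8=0 w1=1 w5=0 w6=0 w4=0 w7=1 w0=1 w2=1 clk=1 w3=1
t14.Δ4 w8=0 w1=1 w5=0 w6=1 w4=0 w7=1 w0=1 w2=1 clk=1 w3=1
t14.Δ5 w8=0 w1=1 w5=1 w6=1 w4=0 w7=1 w0=1 w2=1 clk=1 w3=1
t15.Δ0 w8=0 w1=1 w5=1 w6=1 w4=0 w7=1 w0=1 w2=1 clk=1 w3=1
t15.Δ1 w8=0 w1=1 w5=1 w6=1 w4=1 w7=1 w0=1 w2=1 clk=0 w3=1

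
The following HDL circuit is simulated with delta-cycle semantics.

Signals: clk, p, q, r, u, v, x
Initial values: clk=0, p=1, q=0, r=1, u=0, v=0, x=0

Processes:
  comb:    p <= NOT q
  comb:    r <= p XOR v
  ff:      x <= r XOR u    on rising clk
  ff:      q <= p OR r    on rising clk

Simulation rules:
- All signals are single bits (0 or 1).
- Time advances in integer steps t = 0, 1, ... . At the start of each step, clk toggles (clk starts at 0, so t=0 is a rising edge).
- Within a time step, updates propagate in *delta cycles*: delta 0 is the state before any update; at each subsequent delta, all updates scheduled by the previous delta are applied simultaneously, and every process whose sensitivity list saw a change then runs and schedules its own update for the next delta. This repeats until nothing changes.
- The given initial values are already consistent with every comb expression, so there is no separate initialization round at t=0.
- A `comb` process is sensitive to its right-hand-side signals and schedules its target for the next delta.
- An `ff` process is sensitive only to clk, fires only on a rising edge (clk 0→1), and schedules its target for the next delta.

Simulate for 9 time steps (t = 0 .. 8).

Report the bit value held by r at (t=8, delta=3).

[bits: v,p,u,clk,x,q,r]
t=0: Δ0=0100001 Δ1=0101001 Δ2=0101111 Δ3=0001111 Δ4=0001110 | 4Δ
t=1: Δ0=0001110 Δ1=0000110 | 1Δ
t=2: Δ0=0000110 Δ1=0001110 Δ2=0001000 Δ3=0101000 Δ4=0101001 | 4Δ
t=3: Δ0=0101001 Δ1=0100001 | 1Δ
t=4: Δ0=0100001 Δ1=0101001 Δ2=0101111 Δ3=0001111 Δ4=0001110 | 4Δ
t=5: Δ0=0001110 Δ1=0000110 | 1Δ
t=6: Δ0=0000110 Δ1=0001110 Δ2=0001000 Δ3=0101000 Δ4=0101001 | 4Δ
t=7: Δ0=0101001 Δ1=0100001 | 1Δ
t=8: Δ0=0100001 Δ1=0101001 Δ2=0101111 Δ3=0001111 Δ4=0001110 | 4Δ

1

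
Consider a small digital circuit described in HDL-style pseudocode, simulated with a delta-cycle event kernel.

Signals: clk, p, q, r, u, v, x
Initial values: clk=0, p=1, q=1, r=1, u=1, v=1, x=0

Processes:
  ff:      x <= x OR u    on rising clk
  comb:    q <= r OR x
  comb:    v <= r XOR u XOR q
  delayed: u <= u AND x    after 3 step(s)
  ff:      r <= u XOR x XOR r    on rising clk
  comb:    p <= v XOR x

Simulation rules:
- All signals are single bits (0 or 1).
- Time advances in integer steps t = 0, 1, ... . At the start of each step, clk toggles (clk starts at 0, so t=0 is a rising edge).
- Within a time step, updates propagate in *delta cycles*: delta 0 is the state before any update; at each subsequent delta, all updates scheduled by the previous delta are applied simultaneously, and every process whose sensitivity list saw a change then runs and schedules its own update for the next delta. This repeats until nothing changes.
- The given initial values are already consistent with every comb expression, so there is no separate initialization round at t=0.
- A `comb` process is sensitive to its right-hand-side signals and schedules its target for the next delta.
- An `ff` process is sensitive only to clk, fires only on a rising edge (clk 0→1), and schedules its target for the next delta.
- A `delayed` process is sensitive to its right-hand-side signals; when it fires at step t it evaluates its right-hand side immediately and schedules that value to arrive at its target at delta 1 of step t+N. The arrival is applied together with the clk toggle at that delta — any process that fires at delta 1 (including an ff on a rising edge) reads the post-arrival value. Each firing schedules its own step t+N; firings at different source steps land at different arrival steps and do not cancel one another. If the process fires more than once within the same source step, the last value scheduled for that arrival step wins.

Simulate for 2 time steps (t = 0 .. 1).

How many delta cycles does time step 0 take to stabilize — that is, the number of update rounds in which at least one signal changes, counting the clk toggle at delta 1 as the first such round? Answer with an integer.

4

[bits: q,x,r,p,v,u,clk]
t=0: Δ0=1011110 Δ1=1011111 Δ2=1101111 Δ3=1100011 Δ4=1101011 | 4Δ
t=1: Δ0=1101011 Δ1=1101010 | 1Δ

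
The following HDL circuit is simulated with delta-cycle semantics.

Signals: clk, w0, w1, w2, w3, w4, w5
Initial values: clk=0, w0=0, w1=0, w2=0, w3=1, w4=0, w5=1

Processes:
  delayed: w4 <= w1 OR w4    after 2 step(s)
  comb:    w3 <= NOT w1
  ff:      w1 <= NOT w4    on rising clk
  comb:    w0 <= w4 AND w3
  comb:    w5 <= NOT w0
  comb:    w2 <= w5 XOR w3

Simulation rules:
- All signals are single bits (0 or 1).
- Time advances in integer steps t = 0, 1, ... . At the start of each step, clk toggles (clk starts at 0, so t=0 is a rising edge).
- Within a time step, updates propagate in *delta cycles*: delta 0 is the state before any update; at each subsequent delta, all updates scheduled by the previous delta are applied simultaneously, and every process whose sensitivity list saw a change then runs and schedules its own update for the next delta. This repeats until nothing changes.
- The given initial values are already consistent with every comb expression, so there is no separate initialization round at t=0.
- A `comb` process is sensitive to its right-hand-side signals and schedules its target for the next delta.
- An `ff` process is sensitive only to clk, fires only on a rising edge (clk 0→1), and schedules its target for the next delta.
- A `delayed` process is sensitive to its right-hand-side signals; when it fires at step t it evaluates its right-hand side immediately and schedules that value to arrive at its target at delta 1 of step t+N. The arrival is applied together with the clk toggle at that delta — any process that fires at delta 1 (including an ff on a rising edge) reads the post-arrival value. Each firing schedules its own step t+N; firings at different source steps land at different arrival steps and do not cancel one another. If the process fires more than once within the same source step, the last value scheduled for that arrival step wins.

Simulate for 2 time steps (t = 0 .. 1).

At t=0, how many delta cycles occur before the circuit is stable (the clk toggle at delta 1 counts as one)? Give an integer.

4

t=0 Δ0: w4=0 w1=0 w0=0 w5=1 w3=1 clk=0 w2=0
  Δ1: clk:0→1
  Δ2: w1:0→1
  Δ3: w3:1→0
  Δ4: w2:0→1
  (4Δ to stable)
t=1 Δ0: w4=0 w1=1 w0=0 w5=1 w3=0 clk=1 w2=1
  Δ1: clk:1→0
  (1Δ to stable)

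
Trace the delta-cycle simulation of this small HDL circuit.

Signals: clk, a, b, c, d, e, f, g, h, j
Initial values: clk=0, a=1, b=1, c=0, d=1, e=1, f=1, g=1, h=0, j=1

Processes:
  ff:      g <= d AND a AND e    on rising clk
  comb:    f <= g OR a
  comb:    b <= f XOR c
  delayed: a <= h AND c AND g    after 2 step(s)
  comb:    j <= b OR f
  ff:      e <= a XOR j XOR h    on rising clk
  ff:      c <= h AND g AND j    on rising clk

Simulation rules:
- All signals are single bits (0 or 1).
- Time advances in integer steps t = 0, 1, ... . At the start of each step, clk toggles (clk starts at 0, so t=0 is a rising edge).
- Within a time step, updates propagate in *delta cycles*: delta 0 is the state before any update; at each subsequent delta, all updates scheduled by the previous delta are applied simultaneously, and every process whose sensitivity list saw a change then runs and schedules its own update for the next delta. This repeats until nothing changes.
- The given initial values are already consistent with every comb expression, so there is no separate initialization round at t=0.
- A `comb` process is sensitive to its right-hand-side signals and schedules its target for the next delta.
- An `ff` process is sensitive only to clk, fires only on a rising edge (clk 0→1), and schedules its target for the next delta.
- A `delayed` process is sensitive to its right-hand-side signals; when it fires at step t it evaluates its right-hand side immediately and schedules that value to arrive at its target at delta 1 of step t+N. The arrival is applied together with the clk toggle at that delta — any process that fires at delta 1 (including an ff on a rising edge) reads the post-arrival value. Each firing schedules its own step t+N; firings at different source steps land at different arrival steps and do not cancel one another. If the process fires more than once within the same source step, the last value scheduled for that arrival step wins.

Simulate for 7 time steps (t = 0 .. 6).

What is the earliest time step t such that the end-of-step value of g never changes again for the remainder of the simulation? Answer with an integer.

2

[bits: h,d,g,a,c,f,b,j,clk,e]
t=0: Δ0=0111011101 Δ1=0111011111 Δ2=0111011110 | 2Δ
t=1: Δ0=0111011110 Δ1=0111011100 | 1Δ
t=2: Δ0=0111011100 Δ1=0111011110 Δ2=0101011110 | 2Δ
t=3: Δ0=0101011110 Δ1=0101011100 | 1Δ
t=4: Δ0=0101011100 Δ1=0100011110 Δ2=0100001111 Δ3=0100000111 Δ4=0100000011 | 4Δ
t=5: Δ0=0100000011 Δ1=0100000001 | 1Δ
t=6: Δ0=0100000001 Δ1=0100000011 Δ2=0100000010 | 2Δ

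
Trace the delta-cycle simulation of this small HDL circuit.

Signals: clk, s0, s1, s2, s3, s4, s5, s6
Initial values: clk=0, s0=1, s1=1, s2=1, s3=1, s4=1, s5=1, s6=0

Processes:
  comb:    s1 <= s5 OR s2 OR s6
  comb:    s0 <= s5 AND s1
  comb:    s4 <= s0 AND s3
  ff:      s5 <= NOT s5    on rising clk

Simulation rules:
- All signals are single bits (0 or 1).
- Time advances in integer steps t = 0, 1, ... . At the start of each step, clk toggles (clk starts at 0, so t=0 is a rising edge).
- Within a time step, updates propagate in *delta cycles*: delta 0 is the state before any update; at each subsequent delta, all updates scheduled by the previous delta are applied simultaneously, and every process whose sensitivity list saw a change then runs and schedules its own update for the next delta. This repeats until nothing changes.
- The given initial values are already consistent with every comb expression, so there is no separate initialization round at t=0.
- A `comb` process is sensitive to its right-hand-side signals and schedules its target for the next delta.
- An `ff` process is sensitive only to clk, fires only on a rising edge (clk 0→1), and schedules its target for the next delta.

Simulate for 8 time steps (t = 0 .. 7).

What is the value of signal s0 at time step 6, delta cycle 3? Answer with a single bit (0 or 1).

1

t=0 Δ0: s6=0 s4=1 s1=1 clk=0 s5=1 s2=1 s0=1 s3=1
  Δ1: clk:0→1
  Δ2: s5:1→0
  Δ3: s0:1→0
  Δ4: s4:1→0
  (4Δ to stable)
t=1 Δ0: s6=0 s4=0 s1=1 clk=1 s5=0 s2=1 s0=0 s3=1
  Δ1: clk:1→0
  (1Δ to stable)
t=2 Δ0: s6=0 s4=0 s1=1 clk=0 s5=0 s2=1 s0=0 s3=1
  Δ1: clk:0→1
  Δ2: s5:0→1
  Δ3: s0:0→1
  Δ4: s4:0→1
  (4Δ to stable)
t=3 Δ0: s6=0 s4=1 s1=1 clk=1 s5=1 s2=1 s0=1 s3=1
  Δ1: clk:1→0
  (1Δ to stable)
t=4 Δ0: s6=0 s4=1 s1=1 clk=0 s5=1 s2=1 s0=1 s3=1
  Δ1: clk:0→1
  Δ2: s5:1→0
  Δ3: s0:1→0
  Δ4: s4:1→0
  (4Δ to stable)
t=5 Δ0: s6=0 s4=0 s1=1 clk=1 s5=0 s2=1 s0=0 s3=1
  Δ1: clk:1→0
  (1Δ to stable)
t=6 Δ0: s6=0 s4=0 s1=1 clk=0 s5=0 s2=1 s0=0 s3=1
  Δ1: clk:0→1
  Δ2: s5:0→1
  Δ3: s0:0→1
  Δ4: s4:0→1
  (4Δ to stable)
t=7 Δ0: s6=0 s4=1 s1=1 clk=1 s5=1 s2=1 s0=1 s3=1
  Δ1: clk:1→0
  (1Δ to stable)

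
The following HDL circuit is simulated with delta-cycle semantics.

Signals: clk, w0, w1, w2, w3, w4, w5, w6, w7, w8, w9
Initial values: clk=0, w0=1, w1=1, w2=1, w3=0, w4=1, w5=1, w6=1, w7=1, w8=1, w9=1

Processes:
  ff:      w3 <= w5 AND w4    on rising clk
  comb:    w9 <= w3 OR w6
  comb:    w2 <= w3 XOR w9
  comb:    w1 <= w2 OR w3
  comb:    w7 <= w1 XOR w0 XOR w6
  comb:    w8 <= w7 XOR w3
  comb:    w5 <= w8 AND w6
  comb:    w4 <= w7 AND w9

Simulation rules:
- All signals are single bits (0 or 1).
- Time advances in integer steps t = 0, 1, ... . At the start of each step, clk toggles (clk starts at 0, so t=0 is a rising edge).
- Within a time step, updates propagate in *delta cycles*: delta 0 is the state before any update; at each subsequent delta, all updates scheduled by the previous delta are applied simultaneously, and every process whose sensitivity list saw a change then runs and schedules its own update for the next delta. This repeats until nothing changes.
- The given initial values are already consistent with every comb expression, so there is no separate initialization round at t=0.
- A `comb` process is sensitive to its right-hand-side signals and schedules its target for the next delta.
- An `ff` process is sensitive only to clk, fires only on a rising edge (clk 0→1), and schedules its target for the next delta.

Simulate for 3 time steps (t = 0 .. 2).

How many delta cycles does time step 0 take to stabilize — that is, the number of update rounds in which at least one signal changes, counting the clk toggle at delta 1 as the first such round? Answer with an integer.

4

t0.Δ0 clk=0 w3=0 w2=1 w8=1 w5=1 w9=1 w4=1 w6=1 w1=1 w0=1 w7=1
t0.Δ1 clk=1 w3=0 w2=1 w8=1 w5=1 w9=1 w4=1 w6=1 w1=1 w0=1 w7=1
t0.Δ2 clk=1 w3=1 w2=1 w8=1 w5=1 w9=1 w4=1 w6=1 w1=1 w0=1 w7=1
t0.Δ3 clk=1 w3=1 w2=0 w8=0 w5=1 w9=1 w4=1 w6=1 w1=1 w0=1 w7=1
t0.Δ4 clk=1 w3=1 w2=0 w8=0 w5=0 w9=1 w4=1 w6=1 w1=1 w0=1 w7=1
t1.Δ0 clk=1 w3=1 w2=0 w8=0 w5=0 w9=1 w4=1 w6=1 w1=1 w0=1 w7=1
t1.Δ1 clk=0 w3=1 w2=0 w8=0 w5=0 w9=1 w4=1 w6=1 w1=1 w0=1 w7=1
t2.Δ0 clk=0 w3=1 w2=0 w8=0 w5=0 w9=1 w4=1 w6=1 w1=1 w0=1 w7=1
t2.Δ1 clk=1 w3=1 w2=0 w8=0 w5=0 w9=1 w4=1 w6=1 w1=1 w0=1 w7=1
t2.Δ2 clk=1 w3=0 w2=0 w8=0 w5=0 w9=1 w4=1 w6=1 w1=1 w0=1 w7=1
t2.Δ3 clk=1 w3=0 w2=1 w8=1 w5=0 w9=1 w4=1 w6=1 w1=0 w0=1 w7=1
t2.Δ4 clk=1 w3=0 w2=1 w8=1 w5=1 w9=1 w4=1 w6=1 w1=1 w0=1 w7=0
t2.Δ5 clk=1 w3=0 w2=1 w8=0 w5=1 w9=1 w4=0 w6=1 w1=1 w0=1 w7=1
t2.Δ6 clk=1 w3=0 w2=1 w8=1 w5=0 w9=1 w4=1 w6=1 w1=1 w0=1 w7=1
t2.Δ7 clk=1 w3=0 w2=1 w8=1 w5=1 w9=1 w4=1 w6=1 w1=1 w0=1 w7=1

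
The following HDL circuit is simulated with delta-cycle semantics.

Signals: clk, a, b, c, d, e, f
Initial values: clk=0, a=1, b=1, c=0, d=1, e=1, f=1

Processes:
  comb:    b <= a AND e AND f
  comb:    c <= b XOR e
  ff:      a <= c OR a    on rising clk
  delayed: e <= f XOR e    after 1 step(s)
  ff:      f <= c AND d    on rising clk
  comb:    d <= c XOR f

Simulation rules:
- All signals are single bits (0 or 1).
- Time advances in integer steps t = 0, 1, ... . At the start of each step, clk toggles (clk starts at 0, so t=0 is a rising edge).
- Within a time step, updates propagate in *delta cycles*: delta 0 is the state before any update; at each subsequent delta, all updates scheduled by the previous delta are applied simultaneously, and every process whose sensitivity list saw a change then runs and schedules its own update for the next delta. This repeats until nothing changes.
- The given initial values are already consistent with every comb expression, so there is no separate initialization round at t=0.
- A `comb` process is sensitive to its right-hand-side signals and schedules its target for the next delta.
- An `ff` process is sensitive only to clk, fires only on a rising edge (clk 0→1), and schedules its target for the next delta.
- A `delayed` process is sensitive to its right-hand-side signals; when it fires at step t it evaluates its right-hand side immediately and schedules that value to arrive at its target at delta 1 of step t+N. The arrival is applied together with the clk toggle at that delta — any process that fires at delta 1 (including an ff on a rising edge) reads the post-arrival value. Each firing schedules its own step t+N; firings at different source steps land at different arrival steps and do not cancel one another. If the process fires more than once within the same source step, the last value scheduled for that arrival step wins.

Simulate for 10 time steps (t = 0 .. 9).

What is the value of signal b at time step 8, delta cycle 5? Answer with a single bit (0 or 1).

t=0 Δ0: d=1 a=1 e=1 b=1 f=1 clk=0 c=0
  Δ1: clk:0→1
  Δ2: f:1→0
  Δ3: d:1→0, b:1→0
  Δ4: c:0→1
  Δ5: d:0→1
  (5Δ to stable)
t=1 Δ0: d=1 a=1 e=1 b=0 f=0 clk=1 c=1
  Δ1: clk:1→0
  (1Δ to stable)
t=2 Δ0: d=1 a=1 e=1 b=0 f=0 clk=0 c=1
  Δ1: clk:0→1
  Δ2: f:0→1
  Δ3: d:1→0, b:0→1
  Δ4: c:1→0
  Δ5: d:0→1
  (5Δ to stable)
t=3 Δ0: d=1 a=1 e=1 b=1 f=1 clk=1 c=0
  Δ1: e:1→0, clk:1→0
  Δ2: b:1→0, c:0→1
  Δ3: d:1→0, c:1→0
  Δ4: d:0→1
  (4Δ to stable)
t=4 Δ0: d=1 a=1 e=0 b=0 f=1 clk=0 c=0
  Δ1: e:0→1, clk:0→1
  Δ2: b:0→1, f:1→0, c:0→1
  Δ3: b:1→0, c:1→0
  Δ4: d:1→0, c:0→1
  Δ5: d:0→1
  (5Δ to stable)
t=5 Δ0: d=1 a=1 e=1 b=0 f=0 clk=1 c=1
  Δ1: clk:1→0
  (1Δ to stable)
t=6 Δ0: d=1 a=1 e=1 b=0 f=0 clk=0 c=1
  Δ1: clk:0→1
  Δ2: f:0→1
  Δ3: d:1→0, b:0→1
  Δ4: c:1→0
  Δ5: d:0→1
  (5Δ to stable)
t=7 Δ0: d=1 a=1 e=1 b=1 f=1 clk=1 c=0
  Δ1: e:1→0, clk:1→0
  Δ2: b:1→0, c:0→1
  Δ3: d:1→0, c:1→0
  Δ4: d:0→1
  (4Δ to stable)
t=8 Δ0: d=1 a=1 e=0 b=0 f=1 clk=0 c=0
  Δ1: e:0→1, clk:0→1
  Δ2: b:0→1, f:1→0, c:0→1
  Δ3: b:1→0, c:1→0
  Δ4: d:1→0, c:0→1
  Δ5: d:0→1
  (5Δ to stable)
t=9 Δ0: d=1 a=1 e=1 b=0 f=0 clk=1 c=1
  Δ1: clk:1→0
  (1Δ to stable)

0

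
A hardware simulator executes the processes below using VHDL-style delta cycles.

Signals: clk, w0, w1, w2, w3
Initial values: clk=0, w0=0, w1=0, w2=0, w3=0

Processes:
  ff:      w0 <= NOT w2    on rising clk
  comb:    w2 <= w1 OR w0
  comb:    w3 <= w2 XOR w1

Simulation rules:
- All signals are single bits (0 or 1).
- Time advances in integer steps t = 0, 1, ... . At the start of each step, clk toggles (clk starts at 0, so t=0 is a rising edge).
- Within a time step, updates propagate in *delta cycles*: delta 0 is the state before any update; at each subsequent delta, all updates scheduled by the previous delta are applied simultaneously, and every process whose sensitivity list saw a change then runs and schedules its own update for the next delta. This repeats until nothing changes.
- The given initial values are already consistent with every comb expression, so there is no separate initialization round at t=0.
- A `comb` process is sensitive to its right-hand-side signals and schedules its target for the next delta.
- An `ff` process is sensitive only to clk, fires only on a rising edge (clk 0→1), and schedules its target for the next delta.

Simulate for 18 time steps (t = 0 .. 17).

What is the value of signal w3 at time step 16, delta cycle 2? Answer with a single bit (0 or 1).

t=0 Δ0: clk=0 w0=0 w1=0 w2=0 w3=0
  Δ1: clk:0→1
  Δ2: w0:0→1
  Δ3: w2:0→1
  Δ4: w3:0→1
  (4Δ to stable)
t=1 Δ0: clk=1 w0=1 w1=0 w2=1 w3=1
  Δ1: clk:1→0
  (1Δ to stable)
t=2 Δ0: clk=0 w0=1 w1=0 w2=1 w3=1
  Δ1: clk:0→1
  Δ2: w0:1→0
  Δ3: w2:1→0
  Δ4: w3:1→0
  (4Δ to stable)
t=3 Δ0: clk=1 w0=0 w1=0 w2=0 w3=0
  Δ1: clk:1→0
  (1Δ to stable)
t=4 Δ0: clk=0 w0=0 w1=0 w2=0 w3=0
  Δ1: clk:0→1
  Δ2: w0:0→1
  Δ3: w2:0→1
  Δ4: w3:0→1
  (4Δ to stable)
t=5 Δ0: clk=1 w0=1 w1=0 w2=1 w3=1
  Δ1: clk:1→0
  (1Δ to stable)
t=6 Δ0: clk=0 w0=1 w1=0 w2=1 w3=1
  Δ1: clk:0→1
  Δ2: w0:1→0
  Δ3: w2:1→0
  Δ4: w3:1→0
  (4Δ to stable)
t=7 Δ0: clk=1 w0=0 w1=0 w2=0 w3=0
  Δ1: clk:1→0
  (1Δ to stable)
t=8 Δ0: clk=0 w0=0 w1=0 w2=0 w3=0
  Δ1: clk:0→1
  Δ2: w0:0→1
  Δ3: w2:0→1
  Δ4: w3:0→1
  (4Δ to stable)
t=9 Δ0: clk=1 w0=1 w1=0 w2=1 w3=1
  Δ1: clk:1→0
  (1Δ to stable)
t=10 Δ0: clk=0 w0=1 w1=0 w2=1 w3=1
  Δ1: clk:0→1
  Δ2: w0:1→0
  Δ3: w2:1→0
  Δ4: w3:1→0
  (4Δ to stable)
t=11 Δ0: clk=1 w0=0 w1=0 w2=0 w3=0
  Δ1: clk:1→0
  (1Δ to stable)
t=12 Δ0: clk=0 w0=0 w1=0 w2=0 w3=0
  Δ1: clk:0→1
  Δ2: w0:0→1
  Δ3: w2:0→1
  Δ4: w3:0→1
  (4Δ to stable)
t=13 Δ0: clk=1 w0=1 w1=0 w2=1 w3=1
  Δ1: clk:1→0
  (1Δ to stable)
t=14 Δ0: clk=0 w0=1 w1=0 w2=1 w3=1
  Δ1: clk:0→1
  Δ2: w0:1→0
  Δ3: w2:1→0
  Δ4: w3:1→0
  (4Δ to stable)
t=15 Δ0: clk=1 w0=0 w1=0 w2=0 w3=0
  Δ1: clk:1→0
  (1Δ to stable)
t=16 Δ0: clk=0 w0=0 w1=0 w2=0 w3=0
  Δ1: clk:0→1
  Δ2: w0:0→1
  Δ3: w2:0→1
  Δ4: w3:0→1
  (4Δ to stable)
t=17 Δ0: clk=1 w0=1 w1=0 w2=1 w3=1
  Δ1: clk:1→0
  (1Δ to stable)

0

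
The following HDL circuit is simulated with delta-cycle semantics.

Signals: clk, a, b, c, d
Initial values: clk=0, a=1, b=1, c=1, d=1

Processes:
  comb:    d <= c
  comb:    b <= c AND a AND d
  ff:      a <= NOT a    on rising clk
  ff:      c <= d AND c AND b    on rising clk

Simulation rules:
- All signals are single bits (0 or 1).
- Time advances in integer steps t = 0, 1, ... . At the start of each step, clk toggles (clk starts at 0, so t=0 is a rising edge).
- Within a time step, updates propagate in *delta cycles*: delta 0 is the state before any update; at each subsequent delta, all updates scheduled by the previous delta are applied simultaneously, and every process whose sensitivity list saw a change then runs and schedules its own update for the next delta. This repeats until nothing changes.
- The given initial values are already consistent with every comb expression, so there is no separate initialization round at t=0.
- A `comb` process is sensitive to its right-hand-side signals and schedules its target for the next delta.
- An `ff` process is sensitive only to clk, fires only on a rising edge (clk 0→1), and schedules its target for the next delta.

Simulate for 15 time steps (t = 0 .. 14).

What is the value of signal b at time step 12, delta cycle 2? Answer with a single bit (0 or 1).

0

t0.Δ0 b=1 a=1 d=1 clk=0 c=1
t0.Δ1 b=1 a=1 d=1 clk=1 c=1
t0.Δ2 b=1 a=0 d=1 clk=1 c=1
t0.Δ3 b=0 a=0 d=1 clk=1 c=1
t1.Δ0 b=0 a=0 d=1 clk=1 c=1
t1.Δ1 b=0 a=0 d=1 clk=0 c=1
t2.Δ0 b=0 a=0 d=1 clk=0 c=1
t2.Δ1 b=0 a=0 d=1 clk=1 c=1
t2.Δ2 b=0 a=1 d=1 clk=1 c=0
t2.Δ3 b=0 a=1 d=0 clk=1 c=0
t3.Δ0 b=0 a=1 d=0 clk=1 c=0
t3.Δ1 b=0 a=1 d=0 clk=0 c=0
t4.Δ0 b=0 a=1 d=0 clk=0 c=0
t4.Δ1 b=0 a=1 d=0 clk=1 c=0
t4.Δ2 b=0 a=0 d=0 clk=1 c=0
t5.Δ0 b=0 a=0 d=0 clk=1 c=0
t5.Δ1 b=0 a=0 d=0 clk=0 c=0
t6.Δ0 b=0 a=0 d=0 clk=0 c=0
t6.Δ1 b=0 a=0 d=0 clk=1 c=0
t6.Δ2 b=0 a=1 d=0 clk=1 c=0
t7.Δ0 b=0 a=1 d=0 clk=1 c=0
t7.Δ1 b=0 a=1 d=0 clk=0 c=0
t8.Δ0 b=0 a=1 d=0 clk=0 c=0
t8.Δ1 b=0 a=1 d=0 clk=1 c=0
t8.Δ2 b=0 a=0 d=0 clk=1 c=0
t9.Δ0 b=0 a=0 d=0 clk=1 c=0
t9.Δ1 b=0 a=0 d=0 clk=0 c=0
t10.Δ0 b=0 a=0 d=0 clk=0 c=0
t10.Δ1 b=0 a=0 d=0 clk=1 c=0
t10.Δ2 b=0 a=1 d=0 clk=1 c=0
t11.Δ0 b=0 a=1 d=0 clk=1 c=0
t11.Δ1 b=0 a=1 d=0 clk=0 c=0
t12.Δ0 b=0 a=1 d=0 clk=0 c=0
t12.Δ1 b=0 a=1 d=0 clk=1 c=0
t12.Δ2 b=0 a=0 d=0 clk=1 c=0
t13.Δ0 b=0 a=0 d=0 clk=1 c=0
t13.Δ1 b=0 a=0 d=0 clk=0 c=0
t14.Δ0 b=0 a=0 d=0 clk=0 c=0
t14.Δ1 b=0 a=0 d=0 clk=1 c=0
t14.Δ2 b=0 a=1 d=0 clk=1 c=0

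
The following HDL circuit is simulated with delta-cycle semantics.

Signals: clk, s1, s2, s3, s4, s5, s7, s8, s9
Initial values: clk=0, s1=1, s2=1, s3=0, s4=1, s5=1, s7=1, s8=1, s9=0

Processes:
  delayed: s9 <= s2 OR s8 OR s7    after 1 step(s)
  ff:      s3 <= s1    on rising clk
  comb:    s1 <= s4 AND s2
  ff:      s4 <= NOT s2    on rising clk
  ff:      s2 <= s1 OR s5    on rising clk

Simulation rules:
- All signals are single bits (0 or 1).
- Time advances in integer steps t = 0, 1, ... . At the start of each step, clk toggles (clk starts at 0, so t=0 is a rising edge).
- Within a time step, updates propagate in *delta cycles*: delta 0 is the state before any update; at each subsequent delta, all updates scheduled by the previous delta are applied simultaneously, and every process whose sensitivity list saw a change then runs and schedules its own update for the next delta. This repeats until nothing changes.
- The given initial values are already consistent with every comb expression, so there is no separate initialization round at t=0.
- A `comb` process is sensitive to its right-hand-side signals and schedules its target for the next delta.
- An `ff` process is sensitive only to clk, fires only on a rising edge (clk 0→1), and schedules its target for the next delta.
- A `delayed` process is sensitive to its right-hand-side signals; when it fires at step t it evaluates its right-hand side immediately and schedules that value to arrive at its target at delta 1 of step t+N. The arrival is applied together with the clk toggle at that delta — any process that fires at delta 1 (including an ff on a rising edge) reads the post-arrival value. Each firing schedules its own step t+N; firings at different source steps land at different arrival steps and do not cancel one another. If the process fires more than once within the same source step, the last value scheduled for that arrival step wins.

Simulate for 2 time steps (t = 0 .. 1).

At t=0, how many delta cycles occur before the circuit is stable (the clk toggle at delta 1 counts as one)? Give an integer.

3

t0.Δ0 s2=1 s5=1 s9=0 s8=1 s1=1 s4=1 s3=0 clk=0 s7=1
t0.Δ1 s2=1 s5=1 s9=0 s8=1 s1=1 s4=1 s3=0 clk=1 s7=1
t0.Δ2 s2=1 s5=1 s9=0 s8=1 s1=1 s4=0 s3=1 clk=1 s7=1
t0.Δ3 s2=1 s5=1 s9=0 s8=1 s1=0 s4=0 s3=1 clk=1 s7=1
t1.Δ0 s2=1 s5=1 s9=0 s8=1 s1=0 s4=0 s3=1 clk=1 s7=1
t1.Δ1 s2=1 s5=1 s9=0 s8=1 s1=0 s4=0 s3=1 clk=0 s7=1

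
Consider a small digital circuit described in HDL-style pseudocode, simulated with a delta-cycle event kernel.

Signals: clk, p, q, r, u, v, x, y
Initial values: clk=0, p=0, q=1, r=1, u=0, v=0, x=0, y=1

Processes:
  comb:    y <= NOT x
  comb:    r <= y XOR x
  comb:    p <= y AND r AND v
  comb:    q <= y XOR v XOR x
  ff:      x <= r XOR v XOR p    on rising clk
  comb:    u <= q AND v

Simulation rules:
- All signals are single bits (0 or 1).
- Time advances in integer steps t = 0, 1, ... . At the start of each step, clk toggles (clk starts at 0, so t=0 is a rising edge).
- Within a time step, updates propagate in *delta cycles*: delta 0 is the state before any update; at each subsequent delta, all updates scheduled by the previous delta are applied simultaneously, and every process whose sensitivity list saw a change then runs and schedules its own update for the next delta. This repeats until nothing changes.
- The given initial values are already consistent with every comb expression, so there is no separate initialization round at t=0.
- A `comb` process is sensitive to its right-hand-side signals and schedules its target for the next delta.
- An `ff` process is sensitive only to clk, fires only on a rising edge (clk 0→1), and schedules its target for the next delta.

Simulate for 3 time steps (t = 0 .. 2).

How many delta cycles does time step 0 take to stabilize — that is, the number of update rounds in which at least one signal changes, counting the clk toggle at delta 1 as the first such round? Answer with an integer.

[bits: v,clk,p,x,u,y,r,q]
t=0: Δ0=00000111 Δ1=01000111 Δ2=01010111 Δ3=01010000 Δ4=01010011 | 4Δ
t=1: Δ0=01010011 Δ1=00010011 | 1Δ
t=2: Δ0=00010011 Δ1=01010011 | 1Δ

4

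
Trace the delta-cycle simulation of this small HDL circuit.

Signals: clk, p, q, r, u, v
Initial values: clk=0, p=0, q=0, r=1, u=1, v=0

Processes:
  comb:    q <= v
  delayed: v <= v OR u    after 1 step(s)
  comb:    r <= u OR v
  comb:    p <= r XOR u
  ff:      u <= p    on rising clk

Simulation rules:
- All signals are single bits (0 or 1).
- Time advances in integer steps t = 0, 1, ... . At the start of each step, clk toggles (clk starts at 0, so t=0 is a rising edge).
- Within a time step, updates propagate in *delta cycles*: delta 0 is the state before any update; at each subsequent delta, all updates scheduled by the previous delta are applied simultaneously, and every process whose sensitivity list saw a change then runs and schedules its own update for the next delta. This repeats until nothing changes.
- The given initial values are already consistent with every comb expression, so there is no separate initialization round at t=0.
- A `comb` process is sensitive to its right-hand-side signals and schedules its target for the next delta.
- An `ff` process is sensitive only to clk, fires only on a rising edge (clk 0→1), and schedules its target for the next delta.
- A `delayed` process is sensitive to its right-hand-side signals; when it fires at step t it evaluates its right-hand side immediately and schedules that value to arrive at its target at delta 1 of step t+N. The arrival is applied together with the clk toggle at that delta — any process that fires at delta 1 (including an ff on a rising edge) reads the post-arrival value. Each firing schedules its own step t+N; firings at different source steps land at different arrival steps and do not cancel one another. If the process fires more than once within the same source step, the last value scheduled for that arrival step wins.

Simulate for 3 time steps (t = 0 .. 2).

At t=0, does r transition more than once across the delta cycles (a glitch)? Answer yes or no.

no

t0.Δ0 p=0 u=1 clk=0 r=1 q=0 v=0
t0.Δ1 p=0 u=1 clk=1 r=1 q=0 v=0
t0.Δ2 p=0 u=0 clk=1 r=1 q=0 v=0
t0.Δ3 p=1 u=0 clk=1 r=0 q=0 v=0
t0.Δ4 p=0 u=0 clk=1 r=0 q=0 v=0
t1.Δ0 p=0 u=0 clk=1 r=0 q=0 v=0
t1.Δ1 p=0 u=0 clk=0 r=0 q=0 v=0
t2.Δ0 p=0 u=0 clk=0 r=0 q=0 v=0
t2.Δ1 p=0 u=0 clk=1 r=0 q=0 v=0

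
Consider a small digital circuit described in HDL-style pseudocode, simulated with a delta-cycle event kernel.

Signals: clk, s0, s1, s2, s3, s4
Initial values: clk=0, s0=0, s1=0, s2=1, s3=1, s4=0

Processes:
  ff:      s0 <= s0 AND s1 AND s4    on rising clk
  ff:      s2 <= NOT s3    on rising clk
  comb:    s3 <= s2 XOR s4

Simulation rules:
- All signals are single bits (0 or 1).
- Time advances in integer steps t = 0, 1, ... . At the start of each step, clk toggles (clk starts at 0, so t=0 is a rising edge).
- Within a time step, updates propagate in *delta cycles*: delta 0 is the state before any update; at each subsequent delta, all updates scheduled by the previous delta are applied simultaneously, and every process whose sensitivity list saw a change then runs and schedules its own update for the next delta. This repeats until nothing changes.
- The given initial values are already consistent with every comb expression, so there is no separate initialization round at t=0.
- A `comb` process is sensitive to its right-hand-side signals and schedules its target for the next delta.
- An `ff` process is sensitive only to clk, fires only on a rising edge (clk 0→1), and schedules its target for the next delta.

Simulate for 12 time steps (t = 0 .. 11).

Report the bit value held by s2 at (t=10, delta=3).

[bits: s0,s2,s3,s4,clk,s1]
t=0: Δ0=011000 Δ1=011010 Δ2=001010 Δ3=000010 | 3Δ
t=1: Δ0=000010 Δ1=000000 | 1Δ
t=2: Δ0=000000 Δ1=000010 Δ2=010010 Δ3=011010 | 3Δ
t=3: Δ0=011010 Δ1=011000 | 1Δ
t=4: Δ0=011000 Δ1=011010 Δ2=001010 Δ3=000010 | 3Δ
t=5: Δ0=000010 Δ1=000000 | 1Δ
t=6: Δ0=000000 Δ1=000010 Δ2=010010 Δ3=011010 | 3Δ
t=7: Δ0=011010 Δ1=011000 | 1Δ
t=8: Δ0=011000 Δ1=011010 Δ2=001010 Δ3=000010 | 3Δ
t=9: Δ0=000010 Δ1=000000 | 1Δ
t=10: Δ0=000000 Δ1=000010 Δ2=010010 Δ3=011010 | 3Δ
t=11: Δ0=011010 Δ1=011000 | 1Δ

1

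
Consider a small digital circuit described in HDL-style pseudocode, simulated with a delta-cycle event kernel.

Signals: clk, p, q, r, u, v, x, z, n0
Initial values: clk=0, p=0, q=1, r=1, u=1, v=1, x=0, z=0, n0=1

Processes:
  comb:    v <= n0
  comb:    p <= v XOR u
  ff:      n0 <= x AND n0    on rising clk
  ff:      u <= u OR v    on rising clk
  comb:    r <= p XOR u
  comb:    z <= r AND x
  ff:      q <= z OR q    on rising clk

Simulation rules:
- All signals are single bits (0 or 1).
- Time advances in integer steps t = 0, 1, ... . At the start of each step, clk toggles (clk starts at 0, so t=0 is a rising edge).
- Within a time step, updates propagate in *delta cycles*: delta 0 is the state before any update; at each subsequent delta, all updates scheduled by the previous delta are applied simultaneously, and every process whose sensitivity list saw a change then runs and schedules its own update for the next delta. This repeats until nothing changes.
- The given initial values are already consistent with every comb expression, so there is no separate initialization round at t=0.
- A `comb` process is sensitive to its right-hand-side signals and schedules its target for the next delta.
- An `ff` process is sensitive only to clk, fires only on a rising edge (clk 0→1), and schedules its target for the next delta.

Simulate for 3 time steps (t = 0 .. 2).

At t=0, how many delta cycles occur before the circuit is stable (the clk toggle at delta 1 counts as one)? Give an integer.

5

t0.Δ0 clk=0 p=0 z=0 q=1 n0=1 v=1 r=1 x=0 u=1
t0.Δ1 clk=1 p=0 z=0 q=1 n0=1 v=1 r=1 x=0 u=1
t0.Δ2 clk=1 p=0 z=0 q=1 n0=0 v=1 r=1 x=0 u=1
t0.Δ3 clk=1 p=0 z=0 q=1 n0=0 v=0 r=1 x=0 u=1
t0.Δ4 clk=1 p=1 z=0 q=1 n0=0 v=0 r=1 x=0 u=1
t0.Δ5 clk=1 p=1 z=0 q=1 n0=0 v=0 r=0 x=0 u=1
t1.Δ0 clk=1 p=1 z=0 q=1 n0=0 v=0 r=0 x=0 u=1
t1.Δ1 clk=0 p=1 z=0 q=1 n0=0 v=0 r=0 x=0 u=1
t2.Δ0 clk=0 p=1 z=0 q=1 n0=0 v=0 r=0 x=0 u=1
t2.Δ1 clk=1 p=1 z=0 q=1 n0=0 v=0 r=0 x=0 u=1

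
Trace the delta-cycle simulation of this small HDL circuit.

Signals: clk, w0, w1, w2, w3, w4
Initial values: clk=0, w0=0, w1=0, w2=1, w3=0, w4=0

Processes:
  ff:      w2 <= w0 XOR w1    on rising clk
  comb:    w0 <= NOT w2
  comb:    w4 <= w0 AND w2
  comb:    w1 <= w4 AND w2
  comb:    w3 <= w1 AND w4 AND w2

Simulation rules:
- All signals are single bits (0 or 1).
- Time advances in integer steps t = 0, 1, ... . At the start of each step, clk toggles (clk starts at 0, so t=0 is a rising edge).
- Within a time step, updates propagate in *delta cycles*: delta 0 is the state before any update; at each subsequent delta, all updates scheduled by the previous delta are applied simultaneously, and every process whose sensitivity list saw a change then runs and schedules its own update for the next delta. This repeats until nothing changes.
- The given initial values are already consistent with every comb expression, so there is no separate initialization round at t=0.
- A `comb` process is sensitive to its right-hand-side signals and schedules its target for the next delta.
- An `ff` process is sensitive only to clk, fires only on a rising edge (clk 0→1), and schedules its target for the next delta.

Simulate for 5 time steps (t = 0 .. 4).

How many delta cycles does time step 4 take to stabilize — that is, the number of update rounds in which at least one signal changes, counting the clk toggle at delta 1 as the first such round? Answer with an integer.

3

t0.Δ0 w4=0 w2=1 w3=0 w1=0 clk=0 w0=0
t0.Δ1 w4=0 w2=1 w3=0 w1=0 clk=1 w0=0
t0.Δ2 w4=0 w2=0 w3=0 w1=0 clk=1 w0=0
t0.Δ3 w4=0 w2=0 w3=0 w1=0 clk=1 w0=1
t1.Δ0 w4=0 w2=0 w3=0 w1=0 clk=1 w0=1
t1.Δ1 w4=0 w2=0 w3=0 w1=0 clk=0 w0=1
t2.Δ0 w4=0 w2=0 w3=0 w1=0 clk=0 w0=1
t2.Δ1 w4=0 w2=0 w3=0 w1=0 clk=1 w0=1
t2.Δ2 w4=0 w2=1 w3=0 w1=0 clk=1 w0=1
t2.Δ3 w4=1 w2=1 w3=0 w1=0 clk=1 w0=0
t2.Δ4 w4=0 w2=1 w3=0 w1=1 clk=1 w0=0
t2.Δ5 w4=0 w2=1 w3=0 w1=0 clk=1 w0=0
t3.Δ0 w4=0 w2=1 w3=0 w1=0 clk=1 w0=0
t3.Δ1 w4=0 w2=1 w3=0 w1=0 clk=0 w0=0
t4.Δ0 w4=0 w2=1 w3=0 w1=0 clk=0 w0=0
t4.Δ1 w4=0 w2=1 w3=0 w1=0 clk=1 w0=0
t4.Δ2 w4=0 w2=0 w3=0 w1=0 clk=1 w0=0
t4.Δ3 w4=0 w2=0 w3=0 w1=0 clk=1 w0=1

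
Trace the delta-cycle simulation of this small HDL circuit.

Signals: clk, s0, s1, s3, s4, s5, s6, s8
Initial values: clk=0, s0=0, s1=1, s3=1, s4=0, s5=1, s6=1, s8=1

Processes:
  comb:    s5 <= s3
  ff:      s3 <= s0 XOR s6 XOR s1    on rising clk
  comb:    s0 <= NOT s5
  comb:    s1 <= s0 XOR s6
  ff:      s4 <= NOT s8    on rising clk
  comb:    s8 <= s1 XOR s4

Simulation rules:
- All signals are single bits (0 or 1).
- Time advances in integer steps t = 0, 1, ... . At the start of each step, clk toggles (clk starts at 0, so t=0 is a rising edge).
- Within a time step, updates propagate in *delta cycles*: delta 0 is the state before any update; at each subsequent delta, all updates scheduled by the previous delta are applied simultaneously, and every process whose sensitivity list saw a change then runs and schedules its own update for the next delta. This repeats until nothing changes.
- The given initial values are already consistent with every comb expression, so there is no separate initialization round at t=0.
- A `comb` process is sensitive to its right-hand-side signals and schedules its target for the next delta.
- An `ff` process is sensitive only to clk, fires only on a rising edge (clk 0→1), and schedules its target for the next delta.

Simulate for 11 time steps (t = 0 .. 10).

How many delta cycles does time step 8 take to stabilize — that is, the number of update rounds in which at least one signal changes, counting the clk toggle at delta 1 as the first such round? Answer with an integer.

t0.Δ0 s0=0 s3=1 s1=1 s5=1 s8=1 s4=0 s6=1 clk=0
t0.Δ1 s0=0 s3=1 s1=1 s5=1 s8=1 s4=0 s6=1 clk=1
t0.Δ2 s0=0 s3=0 s1=1 s5=1 s8=1 s4=0 s6=1 clk=1
t0.Δ3 s0=0 s3=0 s1=1 s5=0 s8=1 s4=0 s6=1 clk=1
t0.Δ4 s0=1 s3=0 s1=1 s5=0 s8=1 s4=0 s6=1 clk=1
t0.Δ5 s0=1 s3=0 s1=0 s5=0 s8=1 s4=0 s6=1 clk=1
t0.Δ6 s0=1 s3=0 s1=0 s5=0 s8=0 s4=0 s6=1 clk=1
t1.Δ0 s0=1 s3=0 s1=0 s5=0 s8=0 s4=0 s6=1 clk=1
t1.Δ1 s0=1 s3=0 s1=0 s5=0 s8=0 s4=0 s6=1 clk=0
t2.Δ0 s0=1 s3=0 s1=0 s5=0 s8=0 s4=0 s6=1 clk=0
t2.Δ1 s0=1 s3=0 s1=0 s5=0 s8=0 s4=0 s6=1 clk=1
t2.Δ2 s0=1 s3=0 s1=0 s5=0 s8=0 s4=1 s6=1 clk=1
t2.Δ3 s0=1 s3=0 s1=0 s5=0 s8=1 s4=1 s6=1 clk=1
t3.Δ0 s0=1 s3=0 s1=0 s5=0 s8=1 s4=1 s6=1 clk=1
t3.Δ1 s0=1 s3=0 s1=0 s5=0 s8=1 s4=1 s6=1 clk=0
t4.Δ0 s0=1 s3=0 s1=0 s5=0 s8=1 s4=1 s6=1 clk=0
t4.Δ1 s0=1 s3=0 s1=0 s5=0 s8=1 s4=1 s6=1 clk=1
t4.Δ2 s0=1 s3=0 s1=0 s5=0 s8=1 s4=0 s6=1 clk=1
t4.Δ3 s0=1 s3=0 s1=0 s5=0 s8=0 s4=0 s6=1 clk=1
t5.Δ0 s0=1 s3=0 s1=0 s5=0 s8=0 s4=0 s6=1 clk=1
t5.Δ1 s0=1 s3=0 s1=0 s5=0 s8=0 s4=0 s6=1 clk=0
t6.Δ0 s0=1 s3=0 s1=0 s5=0 s8=0 s4=0 s6=1 clk=0
t6.Δ1 s0=1 s3=0 s1=0 s5=0 s8=0 s4=0 s6=1 clk=1
t6.Δ2 s0=1 s3=0 s1=0 s5=0 s8=0 s4=1 s6=1 clk=1
t6.Δ3 s0=1 s3=0 s1=0 s5=0 s8=1 s4=1 s6=1 clk=1
t7.Δ0 s0=1 s3=0 s1=0 s5=0 s8=1 s4=1 s6=1 clk=1
t7.Δ1 s0=1 s3=0 s1=0 s5=0 s8=1 s4=1 s6=1 clk=0
t8.Δ0 s0=1 s3=0 s1=0 s5=0 s8=1 s4=1 s6=1 clk=0
t8.Δ1 s0=1 s3=0 s1=0 s5=0 s8=1 s4=1 s6=1 clk=1
t8.Δ2 s0=1 s3=0 s1=0 s5=0 s8=1 s4=0 s6=1 clk=1
t8.Δ3 s0=1 s3=0 s1=0 s5=0 s8=0 s4=0 s6=1 clk=1
t9.Δ0 s0=1 s3=0 s1=0 s5=0 s8=0 s4=0 s6=1 clk=1
t9.Δ1 s0=1 s3=0 s1=0 s5=0 s8=0 s4=0 s6=1 clk=0
t10.Δ0 s0=1 s3=0 s1=0 s5=0 s8=0 s4=0 s6=1 clk=0
t10.Δ1 s0=1 s3=0 s1=0 s5=0 s8=0 s4=0 s6=1 clk=1
t10.Δ2 s0=1 s3=0 s1=0 s5=0 s8=0 s4=1 s6=1 clk=1
t10.Δ3 s0=1 s3=0 s1=0 s5=0 s8=1 s4=1 s6=1 clk=1

3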